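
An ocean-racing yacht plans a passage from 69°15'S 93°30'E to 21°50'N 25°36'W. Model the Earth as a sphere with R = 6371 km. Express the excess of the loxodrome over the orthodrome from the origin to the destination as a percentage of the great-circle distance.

Great circle: σ = 2.1033 rad → d_gc = Rσ = 13400.4 km
Rhumb: Δφ = +1.5897, Δλ = -2.0787, Δψ = +2.0884, q = Δφ/Δψ = 0.7612 → d_rh = R√(Δφ²+q²Δλ²) = 14289.7 km
Excess = (14289.7 − 13400.4) / 13400.4 = 889.3 / 13400.4 = 6.64% ≈ 6.6%

6.6%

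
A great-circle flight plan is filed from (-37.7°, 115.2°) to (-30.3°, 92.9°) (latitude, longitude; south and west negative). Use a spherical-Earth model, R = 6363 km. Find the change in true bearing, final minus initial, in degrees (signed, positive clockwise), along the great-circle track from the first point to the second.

+12.6°

At departure: θ₁ = atan2(sin Δλ cos φ₂, cos φ₁ sin φ₂ − sin φ₁ cos φ₂ cos Δλ) = 285.25°
At arrival: θ₂ = atan2(sin Δλ cos φ₁, −cos φ₂ sin φ₁ + sin φ₂ cos φ₁ cos Δλ) = 297.85°
Δθ = θ₂ − θ₁ = +12.6°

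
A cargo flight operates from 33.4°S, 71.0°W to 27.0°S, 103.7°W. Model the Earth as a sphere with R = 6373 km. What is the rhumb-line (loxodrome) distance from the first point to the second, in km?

Δψ = ln[tan(π/4+φ₂/2)/tan(π/4+φ₁/2)] = +0.1294;  Δφ = +0.1117 rad,  Δλ = -0.5707 rad
q = Δφ/Δψ = 0.8635
d = R·√(Δφ² + q²Δλ²) = 6373·0.50533 = 3220 km

3220 km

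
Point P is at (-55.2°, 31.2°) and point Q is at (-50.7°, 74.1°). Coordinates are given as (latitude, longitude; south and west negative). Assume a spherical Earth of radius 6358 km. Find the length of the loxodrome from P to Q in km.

2908 km

Δψ = ln[tan(π/4+φ₂/2)/tan(π/4+φ₁/2)] = +0.1305;  Δφ = +0.0785 rad,  Δλ = +0.7487 rad
q = Δφ/Δψ = 0.6018
d = R·√(Δφ² + q²Δλ²) = 6358·0.45740 = 2908 km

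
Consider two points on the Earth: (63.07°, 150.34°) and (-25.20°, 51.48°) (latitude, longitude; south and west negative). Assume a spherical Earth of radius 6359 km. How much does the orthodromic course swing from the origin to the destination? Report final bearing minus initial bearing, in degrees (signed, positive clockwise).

Initial bearing θ₁ = atan2(sin Δλ cos φ₂, cos φ₁ sin φ₂ − sin φ₁ cos φ₂ cos Δλ) = 265.61°
Final bearing θ₂ = (initial bearing from the destination back to the start) + 180° = 209.94°
Δθ = θ₂ − θ₁ = -55.7°

-55.7°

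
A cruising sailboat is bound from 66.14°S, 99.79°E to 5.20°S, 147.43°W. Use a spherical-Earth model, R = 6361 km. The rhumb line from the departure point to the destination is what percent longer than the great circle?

Great circle: σ = 1.6440 rad → d_gc = Rσ = 10457.2 km
Rhumb: Δφ = +1.0636, Δλ = +1.9684, Δψ = +1.4637, q = Δφ/Δψ = 0.7267 → d_rh = R√(Δφ²+q²Δλ²) = 11338.2 km
Excess = (11338.2 − 10457.2) / 10457.2 = 881.0 / 10457.2 = 8.42% ≈ 8.4%

8.4%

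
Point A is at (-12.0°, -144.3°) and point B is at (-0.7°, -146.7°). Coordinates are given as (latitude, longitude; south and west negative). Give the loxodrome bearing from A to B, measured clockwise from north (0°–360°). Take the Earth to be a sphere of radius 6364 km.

348.1°

Meridional parts: M(φ₁)=-0.2110, M(φ₂)=-0.0122 → ΔM = +0.1988;  Δλ = -0.0419 rad
tan C = Δλ / ΔM = -0.2107 → C = 348.10°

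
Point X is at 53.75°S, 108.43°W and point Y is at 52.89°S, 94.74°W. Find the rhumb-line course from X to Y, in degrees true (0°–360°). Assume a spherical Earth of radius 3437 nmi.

84.0°

Δψ = ln[tan(π/4+φ₂/2)/tan(π/4+φ₁/2)] = +0.0251
Δλ = +0.2389 rad (taken the short way round)
course = atan2(Δλ, Δψ) = 84.00°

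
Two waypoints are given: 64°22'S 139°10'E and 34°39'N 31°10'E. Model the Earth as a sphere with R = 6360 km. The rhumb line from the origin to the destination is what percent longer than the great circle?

3.0%

Great circle: σ = 2.2428 rad → d_gc = Rσ = 14264.4 km
Rhumb: Δφ = +1.7282, Δλ = -1.8850, Δψ = +2.1260, q = Δφ/Δψ = 0.8129 → d_rh = R√(Δφ²+q²Δλ²) = 14689.1 km
Excess = (14689.1 − 14264.4) / 14264.4 = 424.7 / 14264.4 = 2.98% ≈ 3.0%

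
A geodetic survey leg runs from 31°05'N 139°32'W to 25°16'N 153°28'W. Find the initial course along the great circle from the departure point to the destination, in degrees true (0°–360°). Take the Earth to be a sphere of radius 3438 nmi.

θ = atan2( sin Δλ·cos φ₂ ,  cos φ₁ sin φ₂ − sin φ₁ cos φ₂ cos Δλ )
  = atan2(-0.2178, -0.0876) = 248.08°

248.1°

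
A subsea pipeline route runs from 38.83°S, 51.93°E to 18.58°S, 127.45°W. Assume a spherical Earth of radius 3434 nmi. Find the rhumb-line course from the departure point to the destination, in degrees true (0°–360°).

277.4°

Meridional parts: M(φ₁)=-0.7365, M(φ₂)=-0.3301 → ΔM = +0.4064;  Δλ = -3.1308 rad
tan C = Δλ / ΔM = -7.7045 → C = 277.40°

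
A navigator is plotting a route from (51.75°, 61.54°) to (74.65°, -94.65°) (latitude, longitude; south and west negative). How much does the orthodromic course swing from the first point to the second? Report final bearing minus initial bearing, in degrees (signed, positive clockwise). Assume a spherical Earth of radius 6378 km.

At departure: θ₁ = atan2(sin Δλ cos φ₂, cos φ₁ sin φ₂ − sin φ₁ cos φ₂ cos Δλ) = 352.27°
At arrival: θ₂ = atan2(sin Δλ cos φ₁, −cos φ₂ sin φ₁ + sin φ₂ cos φ₁ cos Δλ) = 198.34°
Δθ = θ₂ − θ₁ = -153.9°

-153.9°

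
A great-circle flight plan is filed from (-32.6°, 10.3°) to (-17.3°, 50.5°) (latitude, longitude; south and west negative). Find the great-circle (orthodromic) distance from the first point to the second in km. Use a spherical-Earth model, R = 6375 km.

cos σ = sin φ₁ sin φ₂ + cos φ₁ cos φ₂ cos Δλ
      = sin(-32.60°)sin(-17.30°) + cos(-32.60°)cos(-17.30°)cos(40.20°) = 0.7746
σ = 39.234° → d = Rσ = 6375·0.68476 = 4365 km

4365 km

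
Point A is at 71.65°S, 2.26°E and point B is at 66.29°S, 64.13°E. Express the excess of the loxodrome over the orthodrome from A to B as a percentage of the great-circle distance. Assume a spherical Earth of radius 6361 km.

4.4%

Great circle: σ = 0.3798 rad → d_gc = Rσ = 2416.2 km
Rhumb: Δφ = +0.0935, Δλ = +1.0798, Δψ = +0.2621, q = Δφ/Δψ = 0.3569 → d_rh = R√(Δφ²+q²Δλ²) = 2523.0 km
Excess = (2523.0 − 2416.2) / 2416.2 = 106.8 / 2416.2 = 4.42% ≈ 4.4%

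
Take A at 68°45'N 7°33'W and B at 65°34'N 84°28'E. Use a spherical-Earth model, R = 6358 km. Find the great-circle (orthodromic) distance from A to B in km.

3608 km

Haversine: a = sin²(Δφ/2)+cos φ₁ cos φ₂ sin²(Δλ/2) = 0.07837;  σ = 2·atan2(√a,√(1−a))
σ = 32.514° → d = Rσ = 6358·0.56747 = 3608 km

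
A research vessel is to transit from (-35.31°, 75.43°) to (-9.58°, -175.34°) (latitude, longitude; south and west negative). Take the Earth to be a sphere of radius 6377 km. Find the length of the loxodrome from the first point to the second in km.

Rhumb course C = atan2(Δλ, Δψ) with Δψ = ln[tan(π/4+φ₂/2)/tan(π/4+φ₁/2)] = +0.4915, Δλ = +1.9064 → C = 75.54°
d = R·|Δφ| / |cos C| = 6377·0.44907 / 0.24963 = 11472 km

11472 km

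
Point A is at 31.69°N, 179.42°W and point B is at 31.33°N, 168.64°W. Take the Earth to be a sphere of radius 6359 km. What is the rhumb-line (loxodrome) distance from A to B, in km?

Δψ = ln[tan(π/4+φ₂/2)/tan(π/4+φ₁/2)] = -0.0074;  Δφ = -0.0063 rad,  Δλ = +0.1881 rad
q = Δφ/Δψ = 0.8525
d = R·√(Δφ² + q²Δλ²) = 6359·0.16053 = 1021 km

1021 km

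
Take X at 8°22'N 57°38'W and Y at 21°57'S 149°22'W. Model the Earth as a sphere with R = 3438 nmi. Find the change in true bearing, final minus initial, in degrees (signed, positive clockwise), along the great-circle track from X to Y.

+14.4°

At departure: θ₁ = atan2(sin Δλ cos φ₂, cos φ₁ sin φ₂ − sin φ₁ cos φ₂ cos Δλ) = 248.47°
At arrival: θ₂ = atan2(sin Δλ cos φ₁, −cos φ₂ sin φ₁ + sin φ₂ cos φ₁ cos Δλ) = 262.87°
Δθ = θ₂ − θ₁ = +14.4°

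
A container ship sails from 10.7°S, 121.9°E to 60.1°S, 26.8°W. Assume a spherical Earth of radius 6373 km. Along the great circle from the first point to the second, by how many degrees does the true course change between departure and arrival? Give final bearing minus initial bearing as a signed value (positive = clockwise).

+132.6°

At departure: θ₁ = atan2(sin Δλ cos φ₂, cos φ₁ sin φ₂ − sin φ₁ cos φ₂ cos Δλ) = 195.55°
At arrival: θ₂ = atan2(sin Δλ cos φ₁, −cos φ₂ sin φ₁ + sin φ₂ cos φ₁ cos Δλ) = 328.11°
Δθ = θ₂ − θ₁ = +132.6°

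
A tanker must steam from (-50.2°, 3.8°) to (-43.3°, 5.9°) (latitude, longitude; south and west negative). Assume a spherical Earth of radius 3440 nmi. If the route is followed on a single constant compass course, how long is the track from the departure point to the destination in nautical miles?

423 nmi

Δψ = ln[tan(π/4+φ₂/2)/tan(π/4+φ₁/2)] = +0.1761;  Δφ = +0.1204 rad,  Δλ = +0.0367 rad
q = Δφ/Δψ = 0.6838
d = R·√(Δφ² + q²Δλ²) = 3440·0.12301 = 423 nmi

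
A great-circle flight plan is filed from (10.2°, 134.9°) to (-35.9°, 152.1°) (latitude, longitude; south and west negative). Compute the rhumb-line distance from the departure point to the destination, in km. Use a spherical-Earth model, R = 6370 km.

Δψ = ln[tan(π/4+φ₂/2)/tan(π/4+φ₁/2)] = -0.8511;  Δφ = -0.8046 rad,  Δλ = +0.3002 rad
q = Δφ/Δψ = 0.9454
d = R·√(Δφ² + q²Δλ²) = 6370·0.85318 = 5435 km

5435 km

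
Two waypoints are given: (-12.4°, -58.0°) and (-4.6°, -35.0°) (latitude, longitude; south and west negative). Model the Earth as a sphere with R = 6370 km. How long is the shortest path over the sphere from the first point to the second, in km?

2671 km

Haversine: a = sin²(Δφ/2)+cos φ₁ cos φ₂ sin²(Δλ/2) = 0.04332;  σ = 2·atan2(√a,√(1−a))
σ = 24.027° → d = Rσ = 6370·0.41934 = 2671 km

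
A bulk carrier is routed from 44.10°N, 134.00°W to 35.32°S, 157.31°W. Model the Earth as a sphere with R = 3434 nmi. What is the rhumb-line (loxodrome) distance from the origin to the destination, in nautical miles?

4928 nmi

Δψ = ln[tan(π/4+φ₂/2)/tan(π/4+φ₁/2)] = -1.5190;  Δφ = -1.3861 rad,  Δλ = -0.4068 rad
q = Δφ/Δψ = 0.9125
d = R·√(Δφ² + q²Δλ²) = 3434·1.43500 = 4928 nmi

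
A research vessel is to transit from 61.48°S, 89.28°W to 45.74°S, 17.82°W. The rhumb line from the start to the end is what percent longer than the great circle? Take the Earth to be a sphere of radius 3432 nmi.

4.6%

Great circle: σ = 0.7448 rad → d_gc = Rσ = 2556.1 nmi
Rhumb: Δφ = +0.2747, Δλ = +1.2472, Δψ = +0.4701, q = Δφ/Δψ = 0.5844 → d_rh = R√(Δφ²+q²Δλ²) = 2673.4 nmi
Excess = (2673.4 − 2556.1) / 2556.1 = 117.3 / 2556.1 = 4.59% ≈ 4.6%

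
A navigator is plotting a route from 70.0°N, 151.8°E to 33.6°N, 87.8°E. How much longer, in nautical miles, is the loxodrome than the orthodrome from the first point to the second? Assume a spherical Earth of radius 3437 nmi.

105 nmi

Great circle: cos σ = sin φ₁ sin φ₂ + cos φ₁ cos φ₂ cos Δλ,  σ = 0.8699 rad → d_gc = 2989.9 nmi
Rhumb line: Δψ = -1.1122, q = Δφ/Δψ = 0.5712, d_rh = R√(Δφ²+q²Δλ²) = 3094.7 nmi
Excess = 3094.7 − 2989.9 = 104.8 ≈ 105 nmi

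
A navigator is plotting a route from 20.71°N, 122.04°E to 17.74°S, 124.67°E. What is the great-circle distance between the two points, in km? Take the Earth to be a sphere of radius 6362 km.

4279 km

Haversine: a = sin²(Δφ/2)+cos φ₁ cos φ₂ sin²(Δλ/2) = 0.10889;  σ = 2·atan2(√a,√(1−a))
σ = 38.536° → d = Rσ = 6362·0.67259 = 4279 km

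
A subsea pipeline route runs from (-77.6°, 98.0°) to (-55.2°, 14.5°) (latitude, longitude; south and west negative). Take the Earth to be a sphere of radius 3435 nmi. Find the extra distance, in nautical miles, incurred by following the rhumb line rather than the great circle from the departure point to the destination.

166 nmi

Great circle: cos σ = sin φ₁ sin φ₂ + cos φ₁ cos φ₂ cos Δλ,  σ = 0.6166 rad → d_gc = 2117.9 nmi
Rhumb line: Δψ = +1.0594, q = Δφ/Δψ = 0.3690, d_rh = R√(Δφ²+q²Δλ²) = 2283.9 nmi
Excess = 2283.9 − 2117.9 = 166.0 ≈ 166 nmi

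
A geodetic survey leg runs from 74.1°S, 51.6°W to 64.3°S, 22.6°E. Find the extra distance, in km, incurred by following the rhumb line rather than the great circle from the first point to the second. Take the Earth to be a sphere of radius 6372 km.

187 km

Great circle: cos σ = sin φ₁ sin φ₂ + cos φ₁ cos φ₂ cos Δλ,  σ = 0.4534 rad → d_gc = 2889.2 km
Rhumb line: Δψ = +0.4907, q = Δφ/Δψ = 0.3486, d_rh = R√(Δφ²+q²Δλ²) = 3076.0 km
Excess = 3076.0 − 2889.2 = 186.8 ≈ 187 km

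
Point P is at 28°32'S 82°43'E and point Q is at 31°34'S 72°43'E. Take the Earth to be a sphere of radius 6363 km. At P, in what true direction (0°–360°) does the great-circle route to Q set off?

248.2°

θ = atan2( sin Δλ·cos φ₂ ,  cos φ₁ sin φ₂ − sin φ₁ cos φ₂ cos Δλ )
  = atan2(-0.1480, -0.0591) = 248.23°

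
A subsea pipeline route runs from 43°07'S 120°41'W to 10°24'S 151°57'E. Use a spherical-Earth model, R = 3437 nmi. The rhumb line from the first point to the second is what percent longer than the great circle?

2.6%

Great circle: σ = 1.4138 rad → d_gc = Rσ = 4859.2 nmi
Rhumb: Δφ = +0.5710, Δλ = -1.5248, Δψ = +0.6531, q = Δφ/Δψ = 0.8743 → d_rh = R√(Δφ²+q²Δλ²) = 4984.7 nmi
Excess = (4984.7 − 4859.2) / 4859.2 = 125.5 / 4859.2 = 2.58% ≈ 2.6%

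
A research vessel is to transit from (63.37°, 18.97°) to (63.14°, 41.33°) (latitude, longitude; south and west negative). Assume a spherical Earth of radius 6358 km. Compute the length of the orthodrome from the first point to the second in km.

cos σ = sin φ₁ sin φ₂ + cos φ₁ cos φ₂ cos Δλ
      = sin(63.37°)sin(63.14°) + cos(63.37°)cos(63.14°)cos(22.36°) = 0.9848
σ = 10.014° → d = Rσ = 6358·0.17478 = 1111 km

1111 km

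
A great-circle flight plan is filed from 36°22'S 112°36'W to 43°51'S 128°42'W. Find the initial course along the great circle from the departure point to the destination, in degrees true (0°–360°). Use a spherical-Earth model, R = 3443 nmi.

θ = atan2( sin Δλ·cos φ₂ ,  cos φ₁ sin φ₂ − sin φ₁ cos φ₂ cos Δλ )
  = atan2(-0.2000, -0.1470) = 233.68°

233.7°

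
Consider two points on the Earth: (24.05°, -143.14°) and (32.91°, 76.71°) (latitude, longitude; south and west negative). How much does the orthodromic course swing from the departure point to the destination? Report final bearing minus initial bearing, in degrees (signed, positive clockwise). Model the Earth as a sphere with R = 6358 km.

At departure: θ₁ = atan2(sin Δλ cos φ₂, cos φ₁ sin φ₂ − sin φ₁ cos φ₂ cos Δλ) = 324.67°
At arrival: θ₂ = atan2(sin Δλ cos φ₁, −cos φ₂ sin φ₁ + sin φ₂ cos φ₁ cos Δλ) = 218.98°
Δθ = θ₂ − θ₁ = -105.7°

-105.7°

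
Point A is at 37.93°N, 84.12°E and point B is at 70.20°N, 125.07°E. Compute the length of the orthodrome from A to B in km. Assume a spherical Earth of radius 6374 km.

cos σ = sin φ₁ sin φ₂ + cos φ₁ cos φ₂ cos Δλ
      = sin(37.93°)sin(70.20°) + cos(37.93°)cos(70.20°)cos(40.95°) = 0.7802
σ = 38.725° → d = Rσ = 6374·0.67588 = 4308 km

4308 km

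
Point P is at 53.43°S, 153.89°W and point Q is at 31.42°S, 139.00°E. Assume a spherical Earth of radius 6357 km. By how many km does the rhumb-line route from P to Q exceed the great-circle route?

Great circle: cos σ = sin φ₁ sin φ₂ + cos φ₁ cos φ₂ cos Δλ,  σ = 0.9066 rad → d_gc = 5763.1 km
Rhumb line: Δψ = +0.5292, q = Δφ/Δψ = 0.7259, d_rh = R√(Δφ²+q²Δλ²) = 5930.7 km
Excess = 5930.7 − 5763.1 = 167.6 ≈ 168 km

168 km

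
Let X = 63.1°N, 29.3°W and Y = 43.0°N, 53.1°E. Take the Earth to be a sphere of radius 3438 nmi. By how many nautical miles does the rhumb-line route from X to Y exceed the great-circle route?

Great circle: cos σ = sin φ₁ sin φ₂ + cos φ₁ cos φ₂ cos Δλ,  σ = 0.8606 rad → d_gc = 2958.8 nmi
Rhumb line: Δψ = -0.5978, q = Δφ/Δψ = 0.5868, d_rh = R√(Δφ²+q²Δλ²) = 3142.2 nmi
Excess = 3142.2 − 2958.8 = 183.4 ≈ 183 nmi

183 nmi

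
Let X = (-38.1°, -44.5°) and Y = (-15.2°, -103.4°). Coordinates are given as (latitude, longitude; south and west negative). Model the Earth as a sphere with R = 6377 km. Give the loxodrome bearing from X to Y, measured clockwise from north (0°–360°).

293.7°

Δψ = ln[tan(π/4+φ₂/2)/tan(π/4+φ₁/2)] = +0.4517
Δλ = -1.0280 rad (taken the short way round)
course = atan2(Δλ, Δψ) = 293.72°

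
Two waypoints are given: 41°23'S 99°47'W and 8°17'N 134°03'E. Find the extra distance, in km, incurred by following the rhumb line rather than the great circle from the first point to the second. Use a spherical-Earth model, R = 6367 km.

Great circle: cos σ = sin φ₁ sin φ₂ + cos φ₁ cos φ₂ cos Δλ,  σ = 2.1334 rad → d_gc = 13583.5 km
Rhumb line: Δψ = +0.9398, q = Δφ/Δψ = 0.9223, d_rh = R√(Δφ²+q²Δλ²) = 14060.1 km
Excess = 14060.1 − 13583.5 = 476.6 ≈ 477 km

477 km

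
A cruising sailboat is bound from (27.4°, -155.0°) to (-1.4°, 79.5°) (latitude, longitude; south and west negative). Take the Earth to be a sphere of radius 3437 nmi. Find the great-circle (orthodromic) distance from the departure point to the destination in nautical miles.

cos σ = sin φ₁ sin φ₂ + cos φ₁ cos φ₂ cos Δλ
      = sin(27.40°)sin(-1.40°) + cos(27.40°)cos(-1.40°)cos(-125.50°) = -0.5266
σ = 121.779° → d = Rσ = 3437·2.12545 = 7305 nmi

7305 nmi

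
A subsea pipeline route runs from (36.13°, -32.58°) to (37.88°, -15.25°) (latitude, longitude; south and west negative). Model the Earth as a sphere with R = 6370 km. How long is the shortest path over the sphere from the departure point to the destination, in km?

cos σ = sin φ₁ sin φ₂ + cos φ₁ cos φ₂ cos Δλ
      = sin(36.13°)sin(37.88°) + cos(36.13°)cos(37.88°)cos(17.33°) = 0.9706
σ = 13.929° → d = Rσ = 6370·0.24311 = 1549 km

1549 km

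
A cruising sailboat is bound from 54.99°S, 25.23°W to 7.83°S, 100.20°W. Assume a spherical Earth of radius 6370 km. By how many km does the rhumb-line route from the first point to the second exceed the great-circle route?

Great circle: cos σ = sin φ₁ sin φ₂ + cos φ₁ cos φ₂ cos Δλ,  σ = 1.3088 rad → d_gc = 8337.3 km
Rhumb line: Δψ = +1.0168, q = Δφ/Δψ = 0.8095, d_rh = R√(Δφ²+q²Δλ²) = 8544.6 km
Excess = 8544.6 − 8337.3 = 207.3 ≈ 207 km

207 km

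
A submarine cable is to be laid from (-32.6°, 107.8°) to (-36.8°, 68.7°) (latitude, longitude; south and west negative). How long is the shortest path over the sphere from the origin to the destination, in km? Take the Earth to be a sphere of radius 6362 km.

cos σ = sin φ₁ sin φ₂ + cos φ₁ cos φ₂ cos Δλ
      = sin(-32.60°)sin(-36.80°) + cos(-32.60°)cos(-36.80°)cos(-39.10°) = 0.8462
σ = 32.195° → d = Rσ = 6362·0.56191 = 3575 km

3575 km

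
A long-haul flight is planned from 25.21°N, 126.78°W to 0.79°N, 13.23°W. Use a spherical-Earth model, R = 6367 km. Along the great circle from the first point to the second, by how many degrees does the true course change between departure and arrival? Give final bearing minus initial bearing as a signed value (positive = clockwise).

+38.7°

At departure: θ₁ = atan2(sin Δλ cos φ₂, cos φ₁ sin φ₂ − sin φ₁ cos φ₂ cos Δλ) = 78.73°
At arrival: θ₂ = atan2(sin Δλ cos φ₁, −cos φ₂ sin φ₁ + sin φ₂ cos φ₁ cos Δλ) = 117.45°
Δθ = θ₂ − θ₁ = +38.7°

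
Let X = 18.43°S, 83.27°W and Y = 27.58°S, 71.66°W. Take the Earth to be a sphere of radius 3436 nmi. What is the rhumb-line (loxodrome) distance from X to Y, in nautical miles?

843 nmi

Δψ = ln[tan(π/4+φ₂/2)/tan(π/4+φ₁/2)] = -0.1737;  Δφ = -0.1597 rad,  Δλ = +0.2026 rad
q = Δφ/Δψ = 0.9191
d = R·√(Δφ² + q²Δλ²) = 3436·0.24534 = 843 nmi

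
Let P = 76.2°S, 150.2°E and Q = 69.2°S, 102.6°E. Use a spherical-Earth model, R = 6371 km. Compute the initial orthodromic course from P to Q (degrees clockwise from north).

272.1°

θ = atan2( sin Δλ·cos φ₂ ,  cos φ₁ sin φ₂ − sin φ₁ cos φ₂ cos Δλ )
  = atan2(-0.2622, +0.0096) = 272.09°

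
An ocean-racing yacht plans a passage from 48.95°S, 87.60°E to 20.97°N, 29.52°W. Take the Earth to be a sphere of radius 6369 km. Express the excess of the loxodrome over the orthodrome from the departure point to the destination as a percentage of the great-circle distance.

Great circle: σ = 2.1525 rad → d_gc = Rσ = 13709.1 km
Rhumb: Δφ = +1.2203, Δλ = -2.0441, Δψ = +1.3569, q = Δφ/Δψ = 0.8993 → d_rh = R√(Δφ²+q²Δλ²) = 14053.4 km
Excess = (14053.4 − 13709.1) / 13709.1 = 344.3 / 13709.1 = 2.51% ≈ 2.5%

2.5%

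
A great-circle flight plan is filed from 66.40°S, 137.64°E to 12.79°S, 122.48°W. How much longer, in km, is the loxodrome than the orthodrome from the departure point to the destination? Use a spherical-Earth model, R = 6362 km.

638 km

Great circle: cos σ = sin φ₁ sin φ₂ + cos φ₁ cos φ₂ cos Δλ,  σ = 1.4345 rad → d_gc = 9126.3 km
Rhumb line: Δψ = +1.3407, q = Δφ/Δψ = 0.6979, d_rh = R√(Δφ²+q²Δλ²) = 9764.2 km
Excess = 9764.2 − 9126.3 = 637.9 ≈ 638 km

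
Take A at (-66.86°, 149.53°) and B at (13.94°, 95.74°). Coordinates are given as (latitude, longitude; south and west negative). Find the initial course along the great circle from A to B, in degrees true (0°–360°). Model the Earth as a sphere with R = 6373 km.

N = sin Δλ·cos φ₂ = -0.7831;  D = cos φ₁ sin φ₂ − sin φ₁ cos φ₂ cos Δλ = +0.6219
initial course = atan2(N, D) = 308.45°

308.5°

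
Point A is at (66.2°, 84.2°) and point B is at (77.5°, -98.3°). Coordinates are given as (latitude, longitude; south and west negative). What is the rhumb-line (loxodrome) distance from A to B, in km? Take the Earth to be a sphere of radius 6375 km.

Rhumb course C = atan2(Δλ, Δψ) with Δψ = ln[tan(π/4+φ₂/2)/tan(π/4+φ₁/2)] = +0.6545, Δλ = +3.0980 → C = 78.07°
d = R·|Δφ| / |cos C| = 6375·0.19722 / 0.20671 = 6082 km

6082 km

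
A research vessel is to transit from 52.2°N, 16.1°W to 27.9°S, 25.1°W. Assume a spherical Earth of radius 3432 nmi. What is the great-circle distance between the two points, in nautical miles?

cos σ = sin φ₁ sin φ₂ + cos φ₁ cos φ₂ cos Δλ
      = sin(52.20°)sin(-27.90°) + cos(52.20°)cos(-27.90°)cos(-9.00°) = 0.1653
σ = 80.488° → d = Rσ = 3432·1.40477 = 4821 nmi

4821 nmi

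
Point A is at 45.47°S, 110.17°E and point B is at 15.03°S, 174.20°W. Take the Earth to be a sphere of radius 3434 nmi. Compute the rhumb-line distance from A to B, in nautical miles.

Δψ = ln[tan(π/4+φ₂/2)/tan(π/4+φ₁/2)] = +0.6276;  Δφ = +0.5313 rad,  Δλ = +1.3200 rad
q = Δφ/Δψ = 0.8465
d = R·√(Δφ² + q²Δλ²) = 3434·1.23721 = 4249 nmi

4249 nmi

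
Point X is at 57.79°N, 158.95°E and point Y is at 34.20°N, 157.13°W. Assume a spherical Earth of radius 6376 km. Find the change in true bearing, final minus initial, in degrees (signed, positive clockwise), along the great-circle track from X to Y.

+33.0°

Initial bearing θ₁ = atan2(sin Δλ cos φ₂, cos φ₁ sin φ₂ − sin φ₁ cos φ₂ cos Δλ) = 109.62°
Final bearing θ₂ = (initial bearing from the destination back to the start) + 180° = 142.62°
Δθ = θ₂ − θ₁ = +33.0°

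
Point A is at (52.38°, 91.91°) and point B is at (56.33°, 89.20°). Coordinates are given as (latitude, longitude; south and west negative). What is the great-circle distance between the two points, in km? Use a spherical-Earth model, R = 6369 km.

473 km

cos σ = sin φ₁ sin φ₂ + cos φ₁ cos φ₂ cos Δλ
      = sin(52.38°)sin(56.33°) + cos(52.38°)cos(56.33°)cos(-2.71°) = 0.9972
σ = 4.253° → d = Rσ = 6369·0.07423 = 473 km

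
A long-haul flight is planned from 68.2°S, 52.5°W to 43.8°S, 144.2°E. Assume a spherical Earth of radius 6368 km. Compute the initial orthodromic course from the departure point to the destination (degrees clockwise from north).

193.0°

N = sin Δλ·cos φ₂ = -0.2074;  D = cos φ₁ sin φ₂ − sin φ₁ cos φ₂ cos Δλ = -0.8989
initial course = atan2(N, D) = 192.99°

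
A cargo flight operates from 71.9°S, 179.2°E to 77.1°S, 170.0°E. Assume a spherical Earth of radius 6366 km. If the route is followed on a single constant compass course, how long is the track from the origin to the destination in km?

Rhumb course C = atan2(Δλ, Δψ) with Δψ = ln[tan(π/4+φ₂/2)/tan(π/4+φ₁/2)] = -0.3428, Δλ = -0.1606 → C = 205.10°
d = R·|Δφ| / |cos C| = 6366·0.09076 / 0.90558 = 638 km

638 km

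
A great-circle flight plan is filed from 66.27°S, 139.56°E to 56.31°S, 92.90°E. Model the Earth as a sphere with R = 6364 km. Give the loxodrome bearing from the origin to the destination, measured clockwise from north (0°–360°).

Δψ = ln[tan(π/4+φ₂/2)/tan(π/4+φ₁/2)] = +0.3654
Δλ = -0.8144 rad (taken the short way round)
course = atan2(Δλ, Δψ) = 294.17°

294.2°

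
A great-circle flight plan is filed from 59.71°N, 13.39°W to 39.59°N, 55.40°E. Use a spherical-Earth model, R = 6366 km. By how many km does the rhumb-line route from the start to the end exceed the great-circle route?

197 km

Great circle: cos σ = sin φ₁ sin φ₂ + cos φ₁ cos φ₂ cos Δλ,  σ = 0.8080 rad → d_gc = 5144.0 km
Rhumb line: Δψ = -0.5533, q = Δφ/Δψ = 0.6347, d_rh = R√(Δφ²+q²Δλ²) = 5341.3 km
Excess = 5341.3 − 5144.0 = 197.3 ≈ 197 km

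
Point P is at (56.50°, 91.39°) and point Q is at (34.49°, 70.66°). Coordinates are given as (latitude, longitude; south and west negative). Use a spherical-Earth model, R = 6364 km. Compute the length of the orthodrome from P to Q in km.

2904 km

Haversine: a = sin²(Δφ/2)+cos φ₁ cos φ₂ sin²(Δλ/2) = 0.05117;  σ = 2·atan2(√a,√(1−a))
σ = 26.147° → d = Rσ = 6364·0.45635 = 2904 km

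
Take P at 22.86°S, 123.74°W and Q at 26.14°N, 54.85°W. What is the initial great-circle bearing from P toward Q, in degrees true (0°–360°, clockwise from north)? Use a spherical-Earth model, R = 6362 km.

θ = atan2( sin Δλ·cos φ₂ ,  cos φ₁ sin φ₂ − sin φ₁ cos φ₂ cos Δλ )
  = atan2(+0.8375, +0.5316) = 57.60°

57.6°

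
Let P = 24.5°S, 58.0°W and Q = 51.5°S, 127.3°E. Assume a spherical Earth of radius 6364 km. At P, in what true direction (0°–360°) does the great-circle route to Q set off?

183.4°

θ = atan2( sin Δλ·cos φ₂ ,  cos φ₁ sin φ₂ − sin φ₁ cos φ₂ cos Δλ )
  = atan2(-0.0575, -0.9692) = 183.40°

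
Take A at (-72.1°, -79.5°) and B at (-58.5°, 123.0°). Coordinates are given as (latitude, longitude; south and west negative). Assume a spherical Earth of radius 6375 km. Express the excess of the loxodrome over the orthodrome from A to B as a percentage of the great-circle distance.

Great circle: σ = 0.8460 rad → d_gc = Rσ = 5393.1 km
Rhumb: Δφ = +0.2374, Δλ = -2.7489, Δψ = +0.5826, q = Δφ/Δψ = 0.4074 → d_rh = R√(Δφ²+q²Δλ²) = 7297.8 km
Excess = (7297.8 − 5393.1) / 5393.1 = 1904.7 / 5393.1 = 35.32% ≈ 35.3%

35.3%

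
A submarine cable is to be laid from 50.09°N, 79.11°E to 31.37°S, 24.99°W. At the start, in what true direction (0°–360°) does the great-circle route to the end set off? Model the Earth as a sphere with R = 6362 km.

258.1°

θ = atan2( sin Δλ·cos φ₂ ,  cos φ₁ sin φ₂ − sin φ₁ cos φ₂ cos Δλ )
  = atan2(-0.8281, -0.1744) = 258.10°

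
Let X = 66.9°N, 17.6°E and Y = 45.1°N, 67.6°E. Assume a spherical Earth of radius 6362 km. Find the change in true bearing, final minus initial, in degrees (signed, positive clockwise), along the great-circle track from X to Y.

Initial bearing θ₁ = atan2(sin Δλ cos φ₂, cos φ₁ sin φ₂ − sin φ₁ cos φ₂ cos Δλ) = 104.46°
Final bearing θ₂ = (initial bearing from the destination back to the start) + 180° = 147.44°
Δθ = θ₂ − θ₁ = +43.0°

+43.0°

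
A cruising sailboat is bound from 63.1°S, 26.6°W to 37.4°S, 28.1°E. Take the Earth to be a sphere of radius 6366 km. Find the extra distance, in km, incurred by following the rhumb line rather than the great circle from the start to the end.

Great circle: cos σ = sin φ₁ sin φ₂ + cos φ₁ cos φ₂ cos Δλ,  σ = 0.7237 rad → d_gc = 4607.2 km
Rhumb line: Δψ = +0.7259, q = Δφ/Δψ = 0.6179, d_rh = R√(Δφ²+q²Δλ²) = 4717.8 km
Excess = 4717.8 − 4607.2 = 110.6 ≈ 111 km

111 km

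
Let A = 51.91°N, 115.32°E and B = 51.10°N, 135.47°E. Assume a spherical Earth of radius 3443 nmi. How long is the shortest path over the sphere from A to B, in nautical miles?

Haversine: a = sin²(Δφ/2)+cos φ₁ cos φ₂ sin²(Δλ/2) = 0.01191;  σ = 2·atan2(√a,√(1−a))
σ = 12.528° → d = Rσ = 3443·0.21866 = 753 nmi

753 nmi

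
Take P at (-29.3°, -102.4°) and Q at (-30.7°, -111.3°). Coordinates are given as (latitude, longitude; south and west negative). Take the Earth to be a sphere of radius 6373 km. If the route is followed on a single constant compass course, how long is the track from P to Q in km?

871 km

Δψ = ln[tan(π/4+φ₂/2)/tan(π/4+φ₁/2)] = -0.0282;  Δφ = -0.0244 rad,  Δλ = -0.1553 rad
q = Δφ/Δψ = 0.8660
d = R·√(Δφ² + q²Δλ²) = 6373·0.13672 = 871 km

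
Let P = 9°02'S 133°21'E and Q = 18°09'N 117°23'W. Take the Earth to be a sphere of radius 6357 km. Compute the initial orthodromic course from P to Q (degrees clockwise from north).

73.9°

θ = atan2( sin Δλ·cos φ₂ ,  cos φ₁ sin φ₂ − sin φ₁ cos φ₂ cos Δλ )
  = atan2(+0.8970, +0.2584) = 73.93°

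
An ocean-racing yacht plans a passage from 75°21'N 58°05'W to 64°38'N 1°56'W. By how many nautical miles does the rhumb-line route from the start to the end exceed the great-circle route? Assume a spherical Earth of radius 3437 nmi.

Great circle: cos σ = sin φ₁ sin φ₂ + cos φ₁ cos φ₂ cos Δλ,  σ = 0.3638 rad → d_gc = 1250.3 nmi
Rhumb line: Δψ = -0.5601, q = Δφ/Δψ = 0.3340, d_rh = R√(Δφ²+q²Δλ²) = 1295.6 nmi
Excess = 1295.6 − 1250.3 = 45.3 ≈ 45 nmi

45 nmi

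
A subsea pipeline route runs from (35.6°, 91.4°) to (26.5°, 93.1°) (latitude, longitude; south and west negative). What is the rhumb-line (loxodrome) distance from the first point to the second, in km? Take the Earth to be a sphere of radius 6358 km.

1023 km

Δψ = ln[tan(π/4+φ₂/2)/tan(π/4+φ₁/2)] = -0.1857;  Δφ = -0.1588 rad,  Δλ = +0.0297 rad
q = Δφ/Δψ = 0.8552
d = R·√(Δφ² + q²Δλ²) = 6358·0.16084 = 1023 km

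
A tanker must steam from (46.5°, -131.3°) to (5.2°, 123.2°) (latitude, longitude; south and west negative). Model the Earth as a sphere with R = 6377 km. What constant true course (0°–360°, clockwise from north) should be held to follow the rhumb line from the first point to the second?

245.8°

Meridional parts: M(φ₁)=+0.9189, M(φ₂)=+0.0909 → ΔM = -0.8280;  Δλ = -1.8413 rad
tan C = Δλ / ΔM = +2.2238 → C = 245.79°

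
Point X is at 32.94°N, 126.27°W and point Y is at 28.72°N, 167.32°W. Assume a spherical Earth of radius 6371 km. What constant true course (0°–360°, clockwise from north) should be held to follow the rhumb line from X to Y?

263.2°

Δψ = ln[tan(π/4+φ₂/2)/tan(π/4+φ₁/2)] = -0.0858
Δλ = -0.7165 rad (taken the short way round)
course = atan2(Δλ, Δψ) = 263.17°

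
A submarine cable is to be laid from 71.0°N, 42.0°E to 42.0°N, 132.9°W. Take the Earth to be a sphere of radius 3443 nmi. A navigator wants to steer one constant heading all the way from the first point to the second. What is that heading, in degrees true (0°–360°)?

Δψ = ln[tan(π/4+φ₂/2)/tan(π/4+φ₁/2)] = -0.9785
Δλ = -3.0526 rad (taken the short way round)
course = atan2(Δλ, Δψ) = 252.23°

252.2°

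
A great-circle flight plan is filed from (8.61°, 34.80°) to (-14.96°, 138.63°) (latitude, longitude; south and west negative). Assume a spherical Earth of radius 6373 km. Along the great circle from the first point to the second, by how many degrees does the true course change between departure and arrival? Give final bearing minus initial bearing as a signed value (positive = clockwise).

Initial bearing θ₁ = atan2(sin Δλ cos φ₂, cos φ₁ sin φ₂ − sin φ₁ cos φ₂ cos Δλ) = 103.24°
Final bearing θ₂ = (initial bearing from the destination back to the start) + 180° = 94.98°
Δθ = θ₂ − θ₁ = -8.3°

-8.3°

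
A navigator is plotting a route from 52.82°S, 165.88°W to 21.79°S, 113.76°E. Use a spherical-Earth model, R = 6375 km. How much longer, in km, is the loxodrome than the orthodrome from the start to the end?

271 km

Great circle: cos σ = sin φ₁ sin φ₂ + cos φ₁ cos φ₂ cos Δλ,  σ = 1.1705 rad → d_gc = 7461.7 km
Rhumb line: Δψ = +0.6998, q = Δφ/Δψ = 0.7739, d_rh = R√(Δφ²+q²Δλ²) = 7733.1 km
Excess = 7733.1 − 7461.7 = 271.4 ≈ 271 km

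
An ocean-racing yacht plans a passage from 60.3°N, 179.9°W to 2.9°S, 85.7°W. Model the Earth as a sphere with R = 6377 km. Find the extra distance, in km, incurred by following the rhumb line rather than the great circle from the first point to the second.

Great circle: cos σ = sin φ₁ sin φ₂ + cos φ₁ cos φ₂ cos Δλ,  σ = 1.6511 rad → d_gc = 10528.9 km
Rhumb line: Δψ = -1.3781, q = Δφ/Δψ = 0.8004, d_rh = R√(Δφ²+q²Δλ²) = 10949.9 km
Excess = 10949.9 − 10528.9 = 421.0 ≈ 421 km

421 km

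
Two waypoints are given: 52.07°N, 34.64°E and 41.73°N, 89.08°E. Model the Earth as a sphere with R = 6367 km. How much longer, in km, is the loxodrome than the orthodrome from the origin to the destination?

89 km

Great circle: cos σ = sin φ₁ sin φ₂ + cos φ₁ cos φ₂ cos Δλ,  σ = 0.6570 rad → d_gc = 4183.4 km
Rhumb line: Δψ = -0.2653, q = Δφ/Δψ = 0.6802, d_rh = R√(Δφ²+q²Δλ²) = 4272.5 km
Excess = 4272.5 − 4183.4 = 89.1 ≈ 89 km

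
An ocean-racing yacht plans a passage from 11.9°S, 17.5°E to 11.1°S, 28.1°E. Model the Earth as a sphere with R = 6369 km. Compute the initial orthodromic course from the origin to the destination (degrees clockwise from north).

N = sin Δλ·cos φ₂ = +0.1805;  D = cos φ₁ sin φ₂ − sin φ₁ cos φ₂ cos Δλ = +0.0105
initial course = atan2(N, D) = 86.67°

86.7°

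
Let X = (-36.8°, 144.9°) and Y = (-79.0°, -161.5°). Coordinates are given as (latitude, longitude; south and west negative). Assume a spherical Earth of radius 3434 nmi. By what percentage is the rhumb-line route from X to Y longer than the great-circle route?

Great circle: σ = 0.8248 rad → d_gc = Rσ = 2832.5 nmi
Rhumb: Δφ = -0.7365, Δλ = +0.9355, Δψ = -1.6488, q = Δφ/Δψ = 0.4467 → d_rh = R√(Δφ²+q²Δλ²) = 2908.0 nmi
Excess = (2908.0 − 2832.5) / 2832.5 = 75.5 / 2832.5 = 2.67% ≈ 2.7%

2.7%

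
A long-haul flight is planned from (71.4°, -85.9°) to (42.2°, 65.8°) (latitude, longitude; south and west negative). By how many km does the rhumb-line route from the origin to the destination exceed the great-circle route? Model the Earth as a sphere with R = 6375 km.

Great circle: cos σ = sin φ₁ sin φ₂ + cos φ₁ cos φ₂ cos Δλ,  σ = 1.1279 rad → d_gc = 7190.1 km
Rhumb line: Δψ = -0.9955, q = Δφ/Δψ = 0.5119, d_rh = R√(Δφ²+q²Δλ²) = 9231.5 km
Excess = 9231.5 − 7190.1 = 2041.4 ≈ 2041 km

2041 km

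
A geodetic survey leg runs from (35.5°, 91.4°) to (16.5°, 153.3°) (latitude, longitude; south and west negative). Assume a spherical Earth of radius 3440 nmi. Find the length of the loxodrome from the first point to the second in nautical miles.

Δψ = ln[tan(π/4+φ₂/2)/tan(π/4+φ₁/2)] = -0.3715;  Δφ = -0.3316 rad,  Δλ = +1.0804 rad
q = Δφ/Δψ = 0.8927
d = R·√(Δφ² + q²Δλ²) = 3440·1.01984 = 3508 nmi

3508 nmi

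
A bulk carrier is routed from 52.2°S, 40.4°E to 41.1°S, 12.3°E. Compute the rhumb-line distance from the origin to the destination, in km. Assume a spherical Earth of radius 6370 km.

Rhumb course C = atan2(Δλ, Δψ) with Δψ = ln[tan(π/4+φ₂/2)/tan(π/4+φ₁/2)] = +0.2837, Δλ = -0.4904 → C = 300.04°
d = R·|Δφ| / |cos C| = 6370·0.19373 / 0.50068 = 2465 km

2465 km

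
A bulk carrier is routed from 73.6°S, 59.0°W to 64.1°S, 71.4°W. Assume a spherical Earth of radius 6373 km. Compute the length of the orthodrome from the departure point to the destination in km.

cos σ = sin φ₁ sin φ₂ + cos φ₁ cos φ₂ cos Δλ
      = sin(-73.60°)sin(-64.10°) + cos(-73.60°)cos(-64.10°)cos(-12.40°) = 0.9834
σ = 10.452° → d = Rσ = 6373·0.18241 = 1163 km

1163 km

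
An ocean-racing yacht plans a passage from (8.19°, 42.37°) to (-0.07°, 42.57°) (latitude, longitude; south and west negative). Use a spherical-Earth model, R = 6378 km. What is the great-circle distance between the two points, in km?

cos σ = sin φ₁ sin φ₂ + cos φ₁ cos φ₂ cos Δλ
      = sin(8.19°)sin(-0.07°) + cos(8.19°)cos(-0.07°)cos(0.20°) = 0.9896
σ = 8.262° → d = Rσ = 6378·0.14421 = 920 km

920 km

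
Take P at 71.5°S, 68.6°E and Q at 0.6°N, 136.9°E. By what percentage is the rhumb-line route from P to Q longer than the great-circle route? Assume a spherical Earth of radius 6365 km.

Great circle: σ = 1.4632 rad → d_gc = Rσ = 9313.3 km
Rhumb: Δφ = +1.2584, Δλ = +1.1921, Δψ = +1.8253, q = Δφ/Δψ = 0.6894 → d_rh = R√(Δφ²+q²Δλ²) = 9566.3 km
Excess = (9566.3 − 9313.3) / 9313.3 = 253.0 / 9313.3 = 2.72% ≈ 2.7%

2.7%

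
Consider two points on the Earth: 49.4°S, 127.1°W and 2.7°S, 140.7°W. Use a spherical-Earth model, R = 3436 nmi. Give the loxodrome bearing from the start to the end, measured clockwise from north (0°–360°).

345.9°

Meridional parts: M(φ₁)=-0.9945, M(φ₂)=-0.0471 → ΔM = +0.9474;  Δλ = -0.2374 rad
tan C = Δλ / ΔM = -0.2506 → C = 345.93°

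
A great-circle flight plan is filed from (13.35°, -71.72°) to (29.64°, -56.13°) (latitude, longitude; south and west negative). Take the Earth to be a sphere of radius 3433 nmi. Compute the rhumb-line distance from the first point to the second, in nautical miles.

Rhumb course C = atan2(Δλ, Δψ) with Δψ = ln[tan(π/4+φ₂/2)/tan(π/4+φ₁/2)] = +0.3069, Δλ = +0.2721 → C = 41.56°
d = R·|Δφ| / |cos C| = 3433·0.28431 / 0.74829 = 1304 nmi

1304 nmi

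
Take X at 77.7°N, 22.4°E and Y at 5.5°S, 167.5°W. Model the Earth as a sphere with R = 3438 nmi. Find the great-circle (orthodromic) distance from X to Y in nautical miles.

6457 nmi

cos σ = sin φ₁ sin φ₂ + cos φ₁ cos φ₂ cos Δλ
      = sin(77.70°)sin(-5.50°) + cos(77.70°)cos(-5.50°)cos(170.10°) = -0.3025
σ = 107.610° → d = Rσ = 3438·1.87815 = 6457 nmi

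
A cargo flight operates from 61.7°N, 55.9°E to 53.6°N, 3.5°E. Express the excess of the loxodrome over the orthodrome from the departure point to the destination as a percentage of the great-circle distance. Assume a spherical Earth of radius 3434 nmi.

2.6%

Great circle: σ = 0.4942 rad → d_gc = Rσ = 1697.1 nmi
Rhumb: Δφ = -0.1414, Δλ = -0.9146, Δψ = -0.2655, q = Δφ/Δψ = 0.5324 → d_rh = R√(Δφ²+q²Δλ²) = 1741.1 nmi
Excess = (1741.1 − 1697.1) / 1697.1 = 44.0 / 1697.1 = 2.59% ≈ 2.6%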